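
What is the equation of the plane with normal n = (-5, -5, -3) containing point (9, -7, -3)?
d = n·P = (-5)(9) + (-5)(-7) + (-3)(-3) = -1
Plane: -5x - 5y - 3z = -1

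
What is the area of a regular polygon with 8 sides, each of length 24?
For a regular 8-gon with side length s = 24:
Apothem a = s / (2*tan(pi/8)) = 24 / (2*tan(pi/8)) ≈ 28.97056
Perimeter P = 8 * 24 = 192
Area = (1/2) * P * a = (1/2) * 192 * 28.97056 = 2781.17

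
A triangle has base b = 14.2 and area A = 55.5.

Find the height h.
A = ½bh  →  h = 2A/b
h = 2·55.5/14.2 = 7.817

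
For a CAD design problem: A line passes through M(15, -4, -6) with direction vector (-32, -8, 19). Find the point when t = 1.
P(1) = (15 + (-32)(1), -4 + (-8)(1), -6 + 19(1)) = (-17, -12, 13)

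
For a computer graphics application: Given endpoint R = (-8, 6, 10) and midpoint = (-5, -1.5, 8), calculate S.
S = (2×(-5) - (-8), 2×(-1.5) - 6, 2×8 - 10) = (-2, -9, 6)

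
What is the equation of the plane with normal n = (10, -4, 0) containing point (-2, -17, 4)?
d = n·P = (10)(-2) + (-4)(-17) + (0)(4) = 48
Plane: 10x - 4y = 48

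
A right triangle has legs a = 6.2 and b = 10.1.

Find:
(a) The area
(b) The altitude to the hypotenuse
(a) Area = ½ab = ½·6.2·10.1 = 31.31
(b) Hypotenuse c = √(6.2² + 10.1²) = √140.45 = 11.8512
    Area = ½·c·h_c  →  h_c = 2·Area/c = 2·31.31/11.8512 = 5.284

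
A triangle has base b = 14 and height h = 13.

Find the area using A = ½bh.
A = ½·14·13 = 91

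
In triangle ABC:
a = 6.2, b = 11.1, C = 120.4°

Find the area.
Using A = ½ab·sin(C):
A = ½·6.2·11.1·sin(120.4°) = ½·68.82·0.862514 = 29.68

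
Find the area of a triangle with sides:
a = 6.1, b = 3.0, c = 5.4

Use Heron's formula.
s = (a+b+c)/2 = (6.1+3.0+5.4)/2 = 7.25
A = √(s(s-a)(s-b)(s-c)) = √(7.25·1.15·4.25·1.85)
A = √65.5536 = 8.097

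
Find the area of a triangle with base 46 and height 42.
Area = (1/2) * base * height
Area = (1/2) * 46 * 42
Area = 966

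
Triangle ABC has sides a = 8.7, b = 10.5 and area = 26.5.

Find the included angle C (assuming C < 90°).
Area = ½ab·sin(C)  →  sin(C) = 2·Area/(ab)
sin(C) = 2·26.5/(8.7·10.5) = 0.580186
C = arcsin(0.580186) = 35.46°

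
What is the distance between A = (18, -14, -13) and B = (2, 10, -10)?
d = √[(-16)² + (24)² + (3)²] = √841 = 29.0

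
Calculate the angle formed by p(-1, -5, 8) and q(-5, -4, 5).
p·q = 65, |p|² = 90, |q|² = 66
cos θ = 65/√5940 ≈ 0.8434
θ ≈ 32.5°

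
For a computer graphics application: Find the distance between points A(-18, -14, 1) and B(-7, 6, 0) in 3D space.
d = √[(11)² + (20)² + (-1)²] = √522 = 22.85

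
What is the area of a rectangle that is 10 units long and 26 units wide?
Area = length * width
Area = 10 * 26
Area = 260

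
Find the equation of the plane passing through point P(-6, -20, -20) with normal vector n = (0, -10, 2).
d = n·P = (0)(-6) + (-10)(-20) + (2)(-20) = 160
Plane: -10y + 2z = 160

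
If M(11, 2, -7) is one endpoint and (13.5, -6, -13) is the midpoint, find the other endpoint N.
N = (2×13.5 - 11, 2×(-6) - 2, 2×(-13) - (-7)) = (16, -14, -19)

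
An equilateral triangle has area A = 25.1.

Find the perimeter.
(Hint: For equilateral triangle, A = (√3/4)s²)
A = (√3/4)s²  →  s² = 4A/√3 = 4·25.1/√3 = 57.966
s = 7.61354
Perimeter = 3s = 22.84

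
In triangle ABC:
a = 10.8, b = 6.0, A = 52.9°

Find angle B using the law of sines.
sin(B)/b = sin(A)/a
sin(B) = b·sin(A)/a = 6.0·sin(52.9°)/10.8 = 0.443102
B = arcsin(0.443102) = 26.3°  (b ≤ a, so B ≤ A and the acute solution is unique)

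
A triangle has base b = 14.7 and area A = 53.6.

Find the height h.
A = ½bh  →  h = 2A/b
h = 2·53.6/14.7 = 7.293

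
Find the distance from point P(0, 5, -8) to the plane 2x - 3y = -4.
d = |2(0) + (-3)(5) + 0(-8) - (-4)| / √(2² + (-3)² + 0²) = 11/√13 = 3.051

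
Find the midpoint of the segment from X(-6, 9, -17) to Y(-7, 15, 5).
Midpoint = ((-6-7)/2, (9+15)/2, (-17+5)/2) = (-6.5, 12, -6)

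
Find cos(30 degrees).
cos(30 degrees) = sqrt(3)/2
Decimal approximation: 0.866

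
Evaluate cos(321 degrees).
cos(321 degrees) = 0.7771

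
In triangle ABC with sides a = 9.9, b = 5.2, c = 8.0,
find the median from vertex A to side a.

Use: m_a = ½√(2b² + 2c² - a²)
m_a = ½√(2·5.2² + 2·8.0² - 9.9²)
m_a = ½√(54.08 + 128 - 98.01) = ½√84.07 = 4.584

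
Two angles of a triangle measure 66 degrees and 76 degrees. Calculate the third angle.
Sum of angles in a triangle = 180 degrees
Third angle = 180 - 66 - 76
Third angle = 38 degrees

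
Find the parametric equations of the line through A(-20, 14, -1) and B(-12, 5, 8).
Direction vector d = B - A = (8, -9, 9)
x = -20 + 8t, y = 14 - 9t, z = -1 + 9t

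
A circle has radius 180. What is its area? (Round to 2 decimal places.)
Area = pi * r²
Area = pi * 180²
Area = pi * 32400
Area = 101787.60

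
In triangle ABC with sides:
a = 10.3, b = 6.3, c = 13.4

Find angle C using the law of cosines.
cos(C) = (a² + b² - c²)/(2ab)
cos(C) = (10.3² + 6.3² - 13.4²)/(2·10.3·6.3) = -33.78/129.78 = -0.260287
C = arccos(-0.260287) = 105.1°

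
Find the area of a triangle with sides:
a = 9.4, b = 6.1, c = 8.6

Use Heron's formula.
s = (a+b+c)/2 = (9.4+6.1+8.6)/2 = 12.05
A = √(s(s-a)(s-b)(s-c)) = √(12.05·2.65·5.95·3.45)
A = √655.494 = 25.6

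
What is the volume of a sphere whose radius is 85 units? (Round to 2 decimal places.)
Volume = (4/3) * pi * r³
Volume = (4/3) * pi * 85³
Volume = (4/3) * pi * 614125
Volume = 2572440.78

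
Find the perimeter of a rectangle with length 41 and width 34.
Perimeter = 2 * (length + width)
Perimeter = 2 * (41 + 34)
Perimeter = 2 * 75
Perimeter = 150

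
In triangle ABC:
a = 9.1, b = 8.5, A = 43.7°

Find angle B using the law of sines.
sin(B)/b = sin(A)/a
sin(B) = b·sin(A)/a = 8.5·sin(43.7°)/9.1 = 0.645330
B = arcsin(0.645330) = 40.19°  (b ≤ a, so B ≤ A and the acute solution is unique)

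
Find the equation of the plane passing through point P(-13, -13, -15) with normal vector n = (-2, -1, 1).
d = n·P = (-2)(-13) + (-1)(-13) + (1)(-15) = 24
Plane: -2x - y + z = 24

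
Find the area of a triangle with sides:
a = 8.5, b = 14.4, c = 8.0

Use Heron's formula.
s = (a+b+c)/2 = (8.5+14.4+8.0)/2 = 15.45
A = √(s(s-a)(s-b)(s-c)) = √(15.45·6.95·1.05·7.45)
A = √839.96 = 28.98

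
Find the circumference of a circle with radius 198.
Circumference = 2 * pi * r
Circumference = 2 * pi * 198
Circumference = 1244.07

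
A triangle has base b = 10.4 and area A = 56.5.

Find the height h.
A = ½bh  →  h = 2A/b
h = 2·56.5/10.4 = 10.87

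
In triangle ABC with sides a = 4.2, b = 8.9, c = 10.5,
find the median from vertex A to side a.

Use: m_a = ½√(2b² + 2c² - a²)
m_a = ½√(2·8.9² + 2·10.5² - 4.2²)
m_a = ½√(158.42 + 220.5 - 17.64) = ½√361.28 = 9.504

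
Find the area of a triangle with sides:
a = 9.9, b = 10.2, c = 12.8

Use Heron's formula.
s = (a+b+c)/2 = (9.9+10.2+12.8)/2 = 16.45
A = √(s(s-a)(s-b)(s-c)) = √(16.45·6.55·6.25·3.65)
A = √2457.99 = 49.58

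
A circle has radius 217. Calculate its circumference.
Circumference = 2 * pi * r
Circumference = 2 * pi * 217
Circumference = 1363.45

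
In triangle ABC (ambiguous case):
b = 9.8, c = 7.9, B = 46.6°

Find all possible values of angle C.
sin(C)/c = sin(B)/b  →  sin(C) = c·sin(B)/b = 7.9·sin(46.6°)/9.8 = 0.585708
C₁ = arcsin(0.585708) = 35.85°,  C₂ = 180° - C₁ = 144.15°
Check C₂: A = 180° - 46.6° - 144.15° = -10.75° ≤ 0, rejected
C = 35.85° (one solution)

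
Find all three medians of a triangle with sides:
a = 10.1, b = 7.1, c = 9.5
Using m_x = ½√(2y² + 2z² - x²):
m_a = ½√(2·7.1² + 2·9.5² - 10.1²) = ½√179.31 = 6.695
m_b = ½√(2·10.1² + 2·9.5² - 7.1²) = ½√334.11 = 9.139
m_c = ½√(2·10.1² + 2·7.1² - 9.5²) = ½√214.59 = 7.324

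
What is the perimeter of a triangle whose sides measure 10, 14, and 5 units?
Perimeter = sum of all sides
Perimeter = 10 + 14 + 5
Perimeter = 29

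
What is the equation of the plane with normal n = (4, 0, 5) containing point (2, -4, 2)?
d = n·P = (4)(2) + (0)(-4) + (5)(2) = 18
Plane: 4x + 5z = 18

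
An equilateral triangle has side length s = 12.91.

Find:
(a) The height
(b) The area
(a) Height h = s·√3/2 = 12.91·√3/2 = 11.18
(b) Area = (√3/4)·s² = (√3/4)·12.91² = (√3/4)·166.668 = 72.17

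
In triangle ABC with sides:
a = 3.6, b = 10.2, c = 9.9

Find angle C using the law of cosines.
cos(C) = (a² + b² - c²)/(2ab)
cos(C) = (3.6² + 10.2² - 9.9²)/(2·3.6·10.2) = 18.99/73.44 = 0.258578
C = arccos(0.258578) = 75.01°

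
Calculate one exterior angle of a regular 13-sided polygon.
Exterior angle of a regular n-gon = 360/n
Exterior angle = 360/13
Exterior angle = 27.69 degrees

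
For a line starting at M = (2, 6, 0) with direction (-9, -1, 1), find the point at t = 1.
P(1) = (2 + (-9)(1), 6 + (-1)(1), 0 + 1(1)) = (-7, 5, 1)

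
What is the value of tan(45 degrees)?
tan(45 degrees) = 1
Decimal approximation: 1.0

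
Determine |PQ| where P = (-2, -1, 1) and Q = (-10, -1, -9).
d = √[(-8)² + (0)² + (-10)²] = √164 = 12.81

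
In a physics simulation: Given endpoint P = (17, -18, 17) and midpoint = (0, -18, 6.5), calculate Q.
Q = (2×0 - 17, 2×(-18) - (-18), 2×6.5 - 17) = (-17, -18, -4)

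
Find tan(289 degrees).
tan(289 degrees) = -2.9042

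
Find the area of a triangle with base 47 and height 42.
Area = (1/2) * base * height
Area = (1/2) * 47 * 42
Area = 987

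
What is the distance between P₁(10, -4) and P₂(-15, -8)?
Using the distance formula: d = sqrt((x₂-x₁)² + (y₂-y₁)²)
dx = (-15) - 10 = -25
dy = (-8) - (-4) = -4
d = sqrt((-25)² + (-4)²) = sqrt(625 + 16) = sqrt(641) = 25.32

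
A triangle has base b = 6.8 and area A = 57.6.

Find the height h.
A = ½bh  →  h = 2A/b
h = 2·57.6/6.8 = 16.94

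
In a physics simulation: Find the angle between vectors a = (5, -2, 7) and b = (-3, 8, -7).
a·b = -80, |a|² = 78, |b|² = 122
cos θ = -80/√9516 ≈ -0.8201
θ ≈ 145.1°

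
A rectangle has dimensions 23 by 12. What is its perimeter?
Perimeter = 2 * (length + width)
Perimeter = 2 * (23 + 12)
Perimeter = 2 * 35
Perimeter = 70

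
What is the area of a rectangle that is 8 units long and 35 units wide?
Area = length * width
Area = 8 * 35
Area = 280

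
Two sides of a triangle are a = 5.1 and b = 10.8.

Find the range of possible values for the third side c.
By the triangle inequality: |a - b| < c < a + b
|5.1 - 10.8| < c < 5.1 + 10.8
5.7 < c < 15.9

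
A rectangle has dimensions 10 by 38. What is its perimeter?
Perimeter = 2 * (length + width)
Perimeter = 2 * (10 + 38)
Perimeter = 2 * 48
Perimeter = 96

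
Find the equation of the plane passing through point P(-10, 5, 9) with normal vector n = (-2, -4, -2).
d = n·P = (-2)(-10) + (-4)(5) + (-2)(9) = -18
Plane: -2x - 4y - 2z = -18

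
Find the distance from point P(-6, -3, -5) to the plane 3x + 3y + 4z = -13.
d = |3(-6) + 3(-3) + 4(-5) - (-13)| / √(3² + 3² + 4²) = 34/√34 = 5.831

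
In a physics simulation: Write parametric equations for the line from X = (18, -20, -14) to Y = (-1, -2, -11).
Direction vector d = Y - X = (-19, 18, 3)
x = 18 - 19t, y = -20 + 18t, z = -14 + 3t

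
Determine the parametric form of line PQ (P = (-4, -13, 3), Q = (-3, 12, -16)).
Direction vector d = Q - P = (1, 25, -19)
x = -4 + t, y = -13 + 25t, z = 3 - 19t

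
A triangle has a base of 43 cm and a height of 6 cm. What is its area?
Area = (1/2) * base * height
Area = (1/2) * 43 * 6
Area = 129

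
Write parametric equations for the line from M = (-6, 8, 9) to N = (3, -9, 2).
Direction vector d = N - M = (9, -17, -7)
x = -6 + 9t, y = 8 - 17t, z = 9 - 7t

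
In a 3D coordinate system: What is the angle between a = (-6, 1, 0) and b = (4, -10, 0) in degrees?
a·b = -34, |a|² = 37, |b|² = 116
cos θ = -34/√4292 ≈ -0.519
θ ≈ 121.3°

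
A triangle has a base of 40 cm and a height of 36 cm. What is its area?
Area = (1/2) * base * height
Area = (1/2) * 40 * 36
Area = 720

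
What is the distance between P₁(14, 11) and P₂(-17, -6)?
Using the distance formula: d = sqrt((x₂-x₁)² + (y₂-y₁)²)
dx = (-17) - 14 = -31
dy = (-6) - 11 = -17
d = sqrt((-31)² + (-17)²) = sqrt(961 + 289) = sqrt(1250) = 35.36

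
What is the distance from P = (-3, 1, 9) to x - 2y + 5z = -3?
d = |1(-3) + (-2)(1) + 5(9) - (-3)| / √(1² + (-2)² + 5²) = 43/√30 = 7.851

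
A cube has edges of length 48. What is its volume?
Volume = s³
Volume = 48³
Volume = 110592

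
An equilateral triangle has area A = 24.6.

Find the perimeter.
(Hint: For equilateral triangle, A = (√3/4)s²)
A = (√3/4)s²  →  s² = 4A/√3 = 4·24.6/√3 = 56.8113
s = 7.53732
Perimeter = 3s = 22.61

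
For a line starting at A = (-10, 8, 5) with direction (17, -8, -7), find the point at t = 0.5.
P(0.5) = (-10 + 17(0.5), 8 + (-8)(0.5), 5 + (-7)(0.5)) = (-1.5, 4, 1.5)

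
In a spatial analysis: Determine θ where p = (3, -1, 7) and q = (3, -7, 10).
p·q = 86, |p|² = 59, |q|² = 158
cos θ = 86/√9322 ≈ 0.8907
θ ≈ 27.04°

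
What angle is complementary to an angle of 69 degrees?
Complementary angles sum to 90 degrees.
Other angle = 90 - 69
Other angle = 21 degrees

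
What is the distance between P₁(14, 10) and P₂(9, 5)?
Using the distance formula: d = sqrt((x₂-x₁)² + (y₂-y₁)²)
dx = 9 - 14 = -5
dy = 5 - 10 = -5
d = sqrt((-5)² + (-5)²) = sqrt(25 + 25) = sqrt(50) = 7.07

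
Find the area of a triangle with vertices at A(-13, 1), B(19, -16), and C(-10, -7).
Using the coordinate formula: Area = (1/2)|x₁(y₂-y₃) + x₂(y₃-y₁) + x₃(y₁-y₂)|
Area = (1/2)|(-13)((-16)-(-7)) + 19((-7)-1) + (-10)(1-(-16))|
Area = (1/2)|(-13)*(-9) + 19*(-8) + (-10)*17|
Area = (1/2)|117 + (-152) + (-170)|
Area = (1/2)*205 = 102.50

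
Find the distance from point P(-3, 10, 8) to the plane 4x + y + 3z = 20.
d = |4(-3) + 1(10) + 3(8) - (20)| / √(4² + 1² + 3²) = 2/√26 = 0.3922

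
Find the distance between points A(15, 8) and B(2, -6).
Using the distance formula: d = sqrt((x₂-x₁)² + (y₂-y₁)²)
dx = 2 - 15 = -13
dy = (-6) - 8 = -14
d = sqrt((-13)² + (-14)²) = sqrt(169 + 196) = sqrt(365) = 19.10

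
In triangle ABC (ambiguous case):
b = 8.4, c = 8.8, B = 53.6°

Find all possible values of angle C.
sin(C)/c = sin(B)/b  →  sin(C) = c·sin(B)/b = 8.8·sin(53.6°)/8.4 = 0.843222
C₁ = arcsin(0.843222) = 57.48°,  C₂ = 180° - C₁ = 122.52°
Check C₂: A = 180° - 53.6° - 122.52° = 3.88° > 0 ✓
C = 57.48° or C = 122.52° (two solutions)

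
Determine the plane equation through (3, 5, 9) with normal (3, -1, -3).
d = n·P = (3)(3) + (-1)(5) + (-3)(9) = -23
Plane: 3x - y - 3z = -23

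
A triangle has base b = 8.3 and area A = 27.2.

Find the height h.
A = ½bh  →  h = 2A/b
h = 2·27.2/8.3 = 6.554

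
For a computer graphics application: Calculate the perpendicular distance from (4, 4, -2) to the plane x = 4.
d = |1(4) + 0(4) + 0(-2) - (4)| / √(1² + 0² + 0²) = 0/√1 = 0.0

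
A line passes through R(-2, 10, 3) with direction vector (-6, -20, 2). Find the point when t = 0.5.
P(0.5) = (-2 + (-6)(0.5), 10 + (-20)(0.5), 3 + 2(0.5)) = (-5, 0, 4)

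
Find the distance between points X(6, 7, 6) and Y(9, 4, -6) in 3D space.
d = √[(3)² + (-3)² + (-12)²] = √162 = 12.73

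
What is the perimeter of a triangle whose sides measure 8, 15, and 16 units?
Perimeter = sum of all sides
Perimeter = 8 + 15 + 16
Perimeter = 39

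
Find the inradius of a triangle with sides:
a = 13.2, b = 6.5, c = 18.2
s = (a+b+c)/2 = (13.2+6.5+18.2)/2 = 18.95
Area = √(s(s-a)(s-b)(s-c)) = √(18.95·5.75·12.45·0.75) = 31.8973
r = Area/s = 31.8973/18.95 = 1.683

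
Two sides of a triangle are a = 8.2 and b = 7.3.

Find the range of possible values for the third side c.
By the triangle inequality: |a - b| < c < a + b
|8.2 - 7.3| < c < 8.2 + 7.3
0.9 < c < 15.5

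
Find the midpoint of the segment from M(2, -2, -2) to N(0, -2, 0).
Midpoint = ((2+0)/2, (-2-2)/2, (-2+0)/2) = (1, -2, -1)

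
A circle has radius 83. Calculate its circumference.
Circumference = 2 * pi * r
Circumference = 2 * pi * 83
Circumference = 521.50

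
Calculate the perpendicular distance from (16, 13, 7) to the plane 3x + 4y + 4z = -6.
d = |3(16) + 4(13) + 4(7) - (-6)| / √(3² + 4² + 4²) = 134/√41 = 20.93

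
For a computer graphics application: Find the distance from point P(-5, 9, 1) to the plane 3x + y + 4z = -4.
d = |3(-5) + 1(9) + 4(1) - (-4)| / √(3² + 1² + 4²) = 2/√26 = 0.3922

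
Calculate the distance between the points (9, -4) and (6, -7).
Using the distance formula: d = sqrt((x₂-x₁)² + (y₂-y₁)²)
dx = 6 - 9 = -3
dy = (-7) - (-4) = -3
d = sqrt((-3)² + (-3)²) = sqrt(9 + 9) = sqrt(18) = 4.24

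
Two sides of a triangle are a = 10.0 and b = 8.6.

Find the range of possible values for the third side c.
By the triangle inequality: |a - b| < c < a + b
|10.0 - 8.6| < c < 10.0 + 8.6
1.4 < c < 18.6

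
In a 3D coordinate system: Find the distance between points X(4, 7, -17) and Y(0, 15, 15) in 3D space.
d = √[(-4)² + (8)² + (32)²] = √1104 = 33.23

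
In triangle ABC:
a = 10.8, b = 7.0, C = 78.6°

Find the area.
Using A = ½ab·sin(C):
A = ½·10.8·7.0·sin(78.6°) = ½·75.6·0.980271 = 37.05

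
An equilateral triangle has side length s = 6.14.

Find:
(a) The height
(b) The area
(a) Height h = s·√3/2 = 6.14·√3/2 = 5.317
(b) Area = (√3/4)·s² = (√3/4)·6.14² = (√3/4)·37.6996 = 16.32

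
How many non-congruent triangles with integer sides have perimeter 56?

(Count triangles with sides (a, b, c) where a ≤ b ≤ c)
With a ≤ b ≤ c and a + b + c = 56, the triangle inequality a + b > c gives c < 56/2, so c ≤ 27.
Iterate a from 1 to ⌊p/3⌋ = 18; for each a, b ranges from a to ⌊(p−a)/2⌋ with c = p − a − b, keeping only c ≥ b.
Triples: (2, 27, 27), (3, 26, 27), (4, 25, 27), …
Count = 65 triangles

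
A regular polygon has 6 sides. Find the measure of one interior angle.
Interior angle of a regular n-gon = (n-2)*180/n
Interior angle = (6-2)*180/6
Interior angle = 4*180/6
Interior angle = 720/6
Interior angle = 120 degrees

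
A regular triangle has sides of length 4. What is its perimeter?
Perimeter = number of sides * side length
Perimeter = 3 * 4
Perimeter = 12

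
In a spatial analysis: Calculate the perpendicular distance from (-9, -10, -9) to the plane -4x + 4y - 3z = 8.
d = |(-4)(-9) + 4(-10) + (-3)(-9) - (8)| / √((-4)² + 4² + (-3)²) = 15/√41 = 2.343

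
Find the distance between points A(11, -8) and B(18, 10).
Using the distance formula: d = sqrt((x₂-x₁)² + (y₂-y₁)²)
dx = 18 - 11 = 7
dy = 10 - (-8) = 18
d = sqrt(7² + 18²) = sqrt(49 + 324) = sqrt(373) = 19.31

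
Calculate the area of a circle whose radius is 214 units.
Area = pi * r²
Area = pi * 214²
Area = pi * 45796
Area = 143872.38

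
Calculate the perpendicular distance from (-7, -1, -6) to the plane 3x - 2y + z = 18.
d = |3(-7) + (-2)(-1) + 1(-6) - (18)| / √(3² + (-2)² + 1²) = 43/√14 = 11.49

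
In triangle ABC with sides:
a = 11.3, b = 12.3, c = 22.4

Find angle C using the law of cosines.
cos(C) = (a² + b² - c²)/(2ab)
cos(C) = (11.3² + 12.3² - 22.4²)/(2·11.3·12.3) = -222.78/277.98 = -0.801425
C = arccos(-0.801425) = 143.3°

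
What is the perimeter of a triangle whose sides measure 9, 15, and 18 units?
Perimeter = sum of all sides
Perimeter = 9 + 15 + 18
Perimeter = 42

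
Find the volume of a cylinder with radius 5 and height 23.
Volume = pi * r² * h
Volume = pi * 5² * 23
Volume = pi * 25 * 23
Volume = pi * 575
Volume = 1806.42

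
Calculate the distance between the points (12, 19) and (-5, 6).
Using the distance formula: d = sqrt((x₂-x₁)² + (y₂-y₁)²)
dx = (-5) - 12 = -17
dy = 6 - 19 = -13
d = sqrt((-17)² + (-13)²) = sqrt(289 + 169) = sqrt(458) = 21.40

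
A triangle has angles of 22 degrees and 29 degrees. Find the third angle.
Sum of angles in a triangle = 180 degrees
Third angle = 180 - 22 - 29
Third angle = 129 degrees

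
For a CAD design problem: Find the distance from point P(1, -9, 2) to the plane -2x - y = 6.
d = |(-2)(1) + (-1)(-9) + 0(2) - (6)| / √((-2)² + (-1)² + 0²) = 1/√5 = 0.4472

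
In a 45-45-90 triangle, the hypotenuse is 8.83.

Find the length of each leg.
In a 45-45-90 triangle, hypotenuse = leg·√2  →  leg = hypotenuse/√2
leg = 8.83/√2 = 6.244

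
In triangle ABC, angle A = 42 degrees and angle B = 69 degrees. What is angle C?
Sum of angles in a triangle = 180 degrees
Third angle = 180 - 42 - 69
Third angle = 69 degrees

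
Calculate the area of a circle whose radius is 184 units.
Area = pi * r²
Area = pi * 184²
Area = pi * 33856
Area = 106361.76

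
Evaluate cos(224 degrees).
cos(224 degrees) = -0.7193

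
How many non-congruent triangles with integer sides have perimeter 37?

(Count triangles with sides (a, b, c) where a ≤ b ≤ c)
With a ≤ b ≤ c and a + b + c = 37, the triangle inequality a + b > c gives c < 37/2, so c ≤ 18.
Iterate a from 1 to ⌊p/3⌋ = 12; for each a, b ranges from a to ⌊(p−a)/2⌋ with c = p − a − b, keeping only c ≥ b.
Triples: (1, 18, 18), (2, 17, 18), (3, 16, 18), …
Count = 33 triangles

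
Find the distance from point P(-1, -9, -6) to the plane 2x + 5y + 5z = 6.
d = |2(-1) + 5(-9) + 5(-6) - (6)| / √(2² + 5² + 5²) = 83/√54 = 11.29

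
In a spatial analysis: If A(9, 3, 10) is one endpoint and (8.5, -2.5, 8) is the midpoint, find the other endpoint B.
B = (2×8.5 - 9, 2×(-2.5) - 3, 2×8 - 10) = (8, -8, 6)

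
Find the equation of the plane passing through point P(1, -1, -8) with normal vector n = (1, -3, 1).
d = n·P = (1)(1) + (-3)(-1) + (1)(-8) = -4
Plane: x - 3y + z = -4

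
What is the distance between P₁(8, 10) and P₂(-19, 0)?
Using the distance formula: d = sqrt((x₂-x₁)² + (y₂-y₁)²)
dx = (-19) - 8 = -27
dy = 0 - 10 = -10
d = sqrt((-27)² + (-10)²) = sqrt(729 + 100) = sqrt(829) = 28.79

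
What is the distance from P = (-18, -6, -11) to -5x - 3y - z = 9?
d = |(-5)(-18) + (-3)(-6) + (-1)(-11) - (9)| / √((-5)² + (-3)² + (-1)²) = 110/√35 = 18.59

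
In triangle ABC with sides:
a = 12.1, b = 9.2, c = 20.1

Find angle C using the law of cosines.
cos(C) = (a² + b² - c²)/(2ab)
cos(C) = (12.1² + 9.2² - 20.1²)/(2·12.1·9.2) = -172.96/222.64 = -0.776860
C = arccos(-0.776860) = 141°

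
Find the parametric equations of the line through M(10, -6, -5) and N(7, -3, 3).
Direction vector d = N - M = (-3, 3, 8)
x = 10 - 3t, y = -6 + 3t, z = -5 + 8t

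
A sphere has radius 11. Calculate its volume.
Volume = (4/3) * pi * r³
Volume = (4/3) * pi * 11³
Volume = (4/3) * pi * 1331
Volume = 5575.28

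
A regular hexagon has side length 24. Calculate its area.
For a regular 6-gon with side length s = 24:
Apothem a = s / (2*tan(pi/6)) = 24 / (2*tan(pi/6)) ≈ 20.7846
Perimeter P = 6 * 24 = 144
Area = (1/2) * P * a = (1/2) * 144 * 20.7846 = 1496.49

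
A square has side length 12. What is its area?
Area = s²
Area = 12²
Area = 144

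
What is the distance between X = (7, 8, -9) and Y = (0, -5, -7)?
d = √[(-7)² + (-13)² + (2)²] = √222 = 14.9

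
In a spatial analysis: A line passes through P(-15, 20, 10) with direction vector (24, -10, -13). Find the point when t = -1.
P(-1) = (-15 + 24(-1), 20 + (-10)(-1), 10 + (-13)(-1)) = (-39, 30, 23)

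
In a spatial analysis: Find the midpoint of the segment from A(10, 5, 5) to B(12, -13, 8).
Midpoint = ((10+12)/2, (5-13)/2, (5+8)/2) = (11, -4, 6.5)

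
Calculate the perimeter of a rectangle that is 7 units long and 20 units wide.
Perimeter = 2 * (length + width)
Perimeter = 2 * (7 + 20)
Perimeter = 2 * 27
Perimeter = 54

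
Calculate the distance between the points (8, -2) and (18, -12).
Using the distance formula: d = sqrt((x₂-x₁)² + (y₂-y₁)²)
dx = 18 - 8 = 10
dy = (-12) - (-2) = -10
d = sqrt(10² + (-10)²) = sqrt(100 + 100) = sqrt(200) = 14.14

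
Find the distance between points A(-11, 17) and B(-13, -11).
Using the distance formula: d = sqrt((x₂-x₁)² + (y₂-y₁)²)
dx = (-13) - (-11) = -2
dy = (-11) - 17 = -28
d = sqrt((-2)² + (-28)²) = sqrt(4 + 784) = sqrt(788) = 28.07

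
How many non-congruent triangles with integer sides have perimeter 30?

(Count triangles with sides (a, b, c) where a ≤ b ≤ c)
With a ≤ b ≤ c and a + b + c = 30, the triangle inequality a + b > c gives c < 30/2, so c ≤ 14.
Iterate a from 1 to ⌊p/3⌋ = 10; for each a, b ranges from a to ⌊(p−a)/2⌋ with c = p − a − b, keeping only c ≥ b.
Triples: (2, 14, 14), (3, 13, 14), (4, 12, 14), …
Count = 19 triangles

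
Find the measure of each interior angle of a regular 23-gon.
Interior angle of a regular n-gon = (n-2)*180/n
Interior angle = (23-2)*180/23
Interior angle = 21*180/23
Interior angle = 3780/23
Interior angle = 164.35 degrees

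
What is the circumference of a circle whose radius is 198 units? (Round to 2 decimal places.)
Circumference = 2 * pi * r
Circumference = 2 * pi * 198
Circumference = 1244.07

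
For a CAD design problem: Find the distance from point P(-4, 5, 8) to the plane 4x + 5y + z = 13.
d = |4(-4) + 5(5) + 1(8) - (13)| / √(4² + 5² + 1²) = 4/√42 = 0.6172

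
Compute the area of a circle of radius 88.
Area = pi * r²
Area = pi * 88²
Area = pi * 7744
Area = 24328.49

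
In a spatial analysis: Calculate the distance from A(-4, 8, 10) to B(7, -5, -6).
d = √[(11)² + (-13)² + (-16)²] = √546 = 23.37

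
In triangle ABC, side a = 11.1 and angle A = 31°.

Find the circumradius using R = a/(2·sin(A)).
R = a/(2·sin(A)) = 11.1/(2·sin(31°))
R = 11.1/(2·0.515038) = 11.1/1.030076 = 10.78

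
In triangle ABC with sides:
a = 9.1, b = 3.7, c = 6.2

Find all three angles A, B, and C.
By the law of cosines:
cos(A) = (b² + c² - a²)/(2bc) = -0.668701  →  A = 132°
cos(B) = (a² + c² - b²)/(2ac) = 0.953208  →  B = 17.6°
cos(C) = (a² + b² - c²)/(2ab) = 0.862192  →  C = 30.44°
Check: A + B + C = 180.0° ✓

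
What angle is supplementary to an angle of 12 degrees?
Supplementary angles sum to 180 degrees.
Other angle = 180 - 12
Other angle = 168 degrees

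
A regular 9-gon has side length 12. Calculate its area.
For a regular 9-gon with side length s = 12:
Apothem a = s / (2*tan(pi/9)) = 12 / (2*tan(pi/9)) ≈ 16.4849
Perimeter P = 9 * 12 = 108
Area = (1/2) * P * a = (1/2) * 108 * 16.4849 = 890.18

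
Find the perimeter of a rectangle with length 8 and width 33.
Perimeter = 2 * (length + width)
Perimeter = 2 * (8 + 33)
Perimeter = 2 * 41
Perimeter = 82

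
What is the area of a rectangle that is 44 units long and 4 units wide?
Area = length * width
Area = 44 * 4
Area = 176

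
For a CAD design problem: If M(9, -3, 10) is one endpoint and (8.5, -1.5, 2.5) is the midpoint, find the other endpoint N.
N = (2×8.5 - 9, 2×(-1.5) - (-3), 2×2.5 - 10) = (8, 0, -5)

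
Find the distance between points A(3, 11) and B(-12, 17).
Using the distance formula: d = sqrt((x₂-x₁)² + (y₂-y₁)²)
dx = (-12) - 3 = -15
dy = 17 - 11 = 6
d = sqrt((-15)² + 6²) = sqrt(225 + 36) = sqrt(261) = 16.16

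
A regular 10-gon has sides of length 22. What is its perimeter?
Perimeter = number of sides * side length
Perimeter = 10 * 22
Perimeter = 220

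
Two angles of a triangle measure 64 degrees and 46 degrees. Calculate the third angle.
Sum of angles in a triangle = 180 degrees
Third angle = 180 - 64 - 46
Third angle = 70 degrees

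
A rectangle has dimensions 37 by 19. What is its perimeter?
Perimeter = 2 * (length + width)
Perimeter = 2 * (37 + 19)
Perimeter = 2 * 56
Perimeter = 112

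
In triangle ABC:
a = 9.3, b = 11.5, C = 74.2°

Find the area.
Using A = ½ab·sin(C):
A = ½·9.3·11.5·sin(74.2°) = ½·106.95·0.962218 = 51.45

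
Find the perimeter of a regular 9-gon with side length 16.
Perimeter = number of sides * side length
Perimeter = 9 * 16
Perimeter = 144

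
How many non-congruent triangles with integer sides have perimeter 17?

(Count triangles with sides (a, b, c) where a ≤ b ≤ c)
With a ≤ b ≤ c and a + b + c = 17, the triangle inequality a + b > c gives c < 17/2, so c ≤ 8.
Iterate a from 1 to ⌊p/3⌋ = 5; for each a, b ranges from a to ⌊(p−a)/2⌋ with c = p − a − b, keeping only c ≥ b.
Triples: (1, 8, 8), (2, 7, 8), (3, 6, 8), …
Count = 8 triangles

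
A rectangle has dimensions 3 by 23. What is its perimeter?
Perimeter = 2 * (length + width)
Perimeter = 2 * (3 + 23)
Perimeter = 2 * 26
Perimeter = 52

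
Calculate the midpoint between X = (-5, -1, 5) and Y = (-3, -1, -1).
Midpoint = ((-5-3)/2, (-1-1)/2, (5-1)/2) = (-4, -1, 2)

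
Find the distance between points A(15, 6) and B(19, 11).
Using the distance formula: d = sqrt((x₂-x₁)² + (y₂-y₁)²)
dx = 19 - 15 = 4
dy = 11 - 6 = 5
d = sqrt(4² + 5²) = sqrt(16 + 25) = sqrt(41) = 6.40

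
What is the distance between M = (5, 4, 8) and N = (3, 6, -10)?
d = √[(-2)² + (2)² + (-18)²] = √332 = 18.22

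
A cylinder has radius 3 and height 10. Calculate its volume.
Volume = pi * r² * h
Volume = pi * 3² * 10
Volume = pi * 9 * 10
Volume = pi * 90
Volume = 282.74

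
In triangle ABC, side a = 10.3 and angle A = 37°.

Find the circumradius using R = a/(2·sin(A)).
R = a/(2·sin(A)) = 10.3/(2·sin(37°))
R = 10.3/(2·0.601815) = 10.3/1.203630 = 8.557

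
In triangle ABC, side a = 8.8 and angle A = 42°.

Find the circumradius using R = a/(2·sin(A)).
R = a/(2·sin(A)) = 8.8/(2·sin(42°))
R = 8.8/(2·0.669131) = 8.8/1.338261 = 6.576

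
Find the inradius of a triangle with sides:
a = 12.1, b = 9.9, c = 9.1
s = (a+b+c)/2 = (12.1+9.9+9.1)/2 = 15.55
Area = √(s(s-a)(s-b)(s-c)) = √(15.55·3.45·5.65·6.45) = 44.2159
r = Area/s = 44.2159/15.55 = 2.843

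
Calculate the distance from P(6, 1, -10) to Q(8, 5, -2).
d = √[(2)² + (4)² + (8)²] = √84 = 9.165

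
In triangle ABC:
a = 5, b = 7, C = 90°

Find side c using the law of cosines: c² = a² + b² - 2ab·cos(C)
c² = 5² + 7² - 2·5·7·cos(90°)
c² = 25 + 49 - 70·0.0000 = 74
c = √74 = 8.602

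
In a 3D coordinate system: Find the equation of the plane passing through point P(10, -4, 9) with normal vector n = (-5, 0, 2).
d = n·P = (-5)(10) + (0)(-4) + (2)(9) = -32
Plane: -5x + 2z = -32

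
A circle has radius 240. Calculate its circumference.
Circumference = 2 * pi * r
Circumference = 2 * pi * 240
Circumference = 1507.96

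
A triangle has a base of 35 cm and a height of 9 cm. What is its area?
Area = (1/2) * base * height
Area = (1/2) * 35 * 9
Area = 157.50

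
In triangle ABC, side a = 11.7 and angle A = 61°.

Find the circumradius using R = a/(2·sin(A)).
R = a/(2·sin(A)) = 11.7/(2·sin(61°))
R = 11.7/(2·0.874620) = 11.7/1.749239 = 6.689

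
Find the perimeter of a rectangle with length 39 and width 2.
Perimeter = 2 * (length + width)
Perimeter = 2 * (39 + 2)
Perimeter = 2 * 41
Perimeter = 82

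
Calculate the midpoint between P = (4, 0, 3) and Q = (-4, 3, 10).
Midpoint = ((4-4)/2, (0+3)/2, (3+10)/2) = (0, 1.5, 6.5)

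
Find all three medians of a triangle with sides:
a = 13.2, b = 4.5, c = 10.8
Using m_x = ½√(2y² + 2z² - x²):
m_a = ½√(2·4.5² + 2·10.8² - 13.2²) = ½√99.54 = 4.988
m_b = ½√(2·13.2² + 2·10.8² - 4.5²) = ½√561.51 = 11.85
m_c = ½√(2·13.2² + 2·4.5² - 10.8²) = ½√272.34 = 8.251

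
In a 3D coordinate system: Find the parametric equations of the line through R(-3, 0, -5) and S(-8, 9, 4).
Direction vector d = S - R = (-5, 9, 9)
x = -3 - 5t, y = 0 + 9t, z = -5 + 9t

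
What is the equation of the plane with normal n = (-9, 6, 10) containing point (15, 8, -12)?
d = n·P = (-9)(15) + (6)(8) + (10)(-12) = -207
Plane: -9x + 6y + 10z = -207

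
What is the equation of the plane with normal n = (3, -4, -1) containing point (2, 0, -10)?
d = n·P = (3)(2) + (-4)(0) + (-1)(-10) = 16
Plane: 3x - 4y - z = 16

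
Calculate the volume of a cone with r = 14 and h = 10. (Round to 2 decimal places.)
Volume = (1/3) * pi * r² * h
Volume = (1/3) * pi * 14² * 10
Volume = (1/3) * pi * 196 * 10
Volume = (1/3) * pi * 1960
Volume = 2052.51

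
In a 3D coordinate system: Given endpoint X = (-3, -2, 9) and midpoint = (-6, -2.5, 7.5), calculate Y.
Y = (2×(-6) - (-3), 2×(-2.5) - (-2), 2×7.5 - 9) = (-9, -3, 6)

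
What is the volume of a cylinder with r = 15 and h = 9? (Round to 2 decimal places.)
Volume = pi * r² * h
Volume = pi * 15² * 9
Volume = pi * 225 * 9
Volume = pi * 2025
Volume = 6361.73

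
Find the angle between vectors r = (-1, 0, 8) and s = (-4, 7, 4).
r·s = 36, |r|² = 65, |s|² = 81
cos θ = 36/√5265 ≈ 0.4961
θ ≈ 60.26°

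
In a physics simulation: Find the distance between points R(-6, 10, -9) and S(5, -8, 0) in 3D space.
d = √[(11)² + (-18)² + (9)²] = √526 = 22.93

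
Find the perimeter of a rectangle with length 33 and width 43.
Perimeter = 2 * (length + width)
Perimeter = 2 * (33 + 43)
Perimeter = 2 * 76
Perimeter = 152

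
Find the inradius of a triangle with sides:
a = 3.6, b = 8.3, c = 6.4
s = (a+b+c)/2 = (3.6+8.3+6.4)/2 = 9.15
Area = √(s(s-a)(s-b)(s-c)) = √(9.15·5.55·0.85·2.75) = 10.8951
r = Area/s = 10.8951/9.15 = 1.191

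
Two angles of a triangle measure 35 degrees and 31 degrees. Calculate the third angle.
Sum of angles in a triangle = 180 degrees
Third angle = 180 - 35 - 31
Third angle = 114 degrees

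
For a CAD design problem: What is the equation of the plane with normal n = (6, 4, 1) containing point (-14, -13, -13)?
d = n·P = (6)(-14) + (4)(-13) + (1)(-13) = -149
Plane: 6x + 4y + z = -149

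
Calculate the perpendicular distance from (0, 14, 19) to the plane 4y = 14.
d = |0(0) + 4(14) + 0(19) - (14)| / √(0² + 4² + 0²) = 42/√16 = 10.5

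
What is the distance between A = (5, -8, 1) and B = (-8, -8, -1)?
d = √[(-13)² + (0)² + (-2)²] = √173 = 13.15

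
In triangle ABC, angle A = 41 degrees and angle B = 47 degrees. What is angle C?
Sum of angles in a triangle = 180 degrees
Third angle = 180 - 41 - 47
Third angle = 92 degrees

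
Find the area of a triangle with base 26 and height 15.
Area = (1/2) * base * height
Area = (1/2) * 26 * 15
Area = 195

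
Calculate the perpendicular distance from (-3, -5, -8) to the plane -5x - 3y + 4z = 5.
d = |(-5)(-3) + (-3)(-5) + 4(-8) - (5)| / √((-5)² + (-3)² + 4²) = 7/√50 = 0.9899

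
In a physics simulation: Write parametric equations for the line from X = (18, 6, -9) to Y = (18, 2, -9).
Direction vector d = Y - X = (0, -4, 0)
x = 18, y = 6 - 4t, z = -9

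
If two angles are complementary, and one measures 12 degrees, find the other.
Complementary angles sum to 90 degrees.
Other angle = 90 - 12
Other angle = 78 degrees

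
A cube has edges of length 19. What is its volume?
Volume = s³
Volume = 19³
Volume = 6859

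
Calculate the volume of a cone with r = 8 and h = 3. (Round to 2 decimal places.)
Volume = (1/3) * pi * r² * h
Volume = (1/3) * pi * 8² * 3
Volume = (1/3) * pi * 64 * 3
Volume = (1/3) * pi * 192
Volume = 201.06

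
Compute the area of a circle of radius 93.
Area = pi * r²
Area = pi * 93²
Area = pi * 8649
Area = 27171.63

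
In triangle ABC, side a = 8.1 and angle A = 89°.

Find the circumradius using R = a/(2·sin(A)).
R = a/(2·sin(A)) = 8.1/(2·sin(89°))
R = 8.1/(2·0.999848) = 8.1/1.999695 = 4.051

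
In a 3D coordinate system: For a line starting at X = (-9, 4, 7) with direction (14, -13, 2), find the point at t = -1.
P(-1) = (-9 + 14(-1), 4 + (-13)(-1), 7 + 2(-1)) = (-23, 17, 5)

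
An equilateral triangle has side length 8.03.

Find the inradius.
For an equilateral triangle, r = s/(2√3) where s is the side.
r = 8.03/(2√3) = 8.03/3.464102 = 2.318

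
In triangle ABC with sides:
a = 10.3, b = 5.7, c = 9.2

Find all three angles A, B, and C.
By the law of cosines:
cos(A) = (b² + c² - a²)/(2bc) = 0.105263  →  A = 83.96°
cos(B) = (a² + c² - b²)/(2ac) = 0.834951  →  B = 33.39°
cos(C) = (a² + b² - c²)/(2ab) = 0.459377  →  C = 62.65°
Check: A + B + C = 180.0° ✓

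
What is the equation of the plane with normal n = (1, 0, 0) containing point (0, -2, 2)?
d = n·P = (1)(0) + (0)(-2) + (0)(2) = 0
Plane: x = 0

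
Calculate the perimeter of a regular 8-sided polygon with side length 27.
Perimeter = number of sides * side length
Perimeter = 8 * 27
Perimeter = 216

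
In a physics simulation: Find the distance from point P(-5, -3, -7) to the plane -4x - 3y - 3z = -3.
d = |(-4)(-5) + (-3)(-3) + (-3)(-7) - (-3)| / √((-4)² + (-3)² + (-3)²) = 53/√34 = 9.089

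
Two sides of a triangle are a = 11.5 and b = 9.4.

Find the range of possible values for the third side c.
By the triangle inequality: |a - b| < c < a + b
|11.5 - 9.4| < c < 11.5 + 9.4
2.1 < c < 20.9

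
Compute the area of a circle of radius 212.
Area = pi * r²
Area = pi * 212²
Area = pi * 44944
Area = 141195.74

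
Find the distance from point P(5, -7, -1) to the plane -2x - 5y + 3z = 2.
d = |(-2)(5) + (-5)(-7) + 3(-1) - (2)| / √((-2)² + (-5)² + 3²) = 20/√38 = 3.244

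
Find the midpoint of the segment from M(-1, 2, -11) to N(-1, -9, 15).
Midpoint = ((-1-1)/2, (2-9)/2, (-11+15)/2) = (-1, -3.5, 2)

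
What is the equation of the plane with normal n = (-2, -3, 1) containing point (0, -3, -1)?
d = n·P = (-2)(0) + (-3)(-3) + (1)(-1) = 8
Plane: -2x - 3y + z = 8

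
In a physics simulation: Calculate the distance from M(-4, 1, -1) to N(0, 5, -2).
d = √[(4)² + (4)² + (-1)²] = √33 = 5.745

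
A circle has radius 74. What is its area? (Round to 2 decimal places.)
Area = pi * r²
Area = pi * 74²
Area = pi * 5476
Area = 17203.36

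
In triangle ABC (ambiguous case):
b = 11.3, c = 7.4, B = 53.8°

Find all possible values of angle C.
sin(C)/c = sin(B)/b  →  sin(C) = c·sin(B)/b = 7.4·sin(53.8°)/11.3 = 0.528452
C₁ = arcsin(0.528452) = 31.9°,  C₂ = 180° - C₁ = 148.1°
Check C₂: A = 180° - 53.8° - 148.1° = -21.9° ≤ 0, rejected
C = 31.9° (one solution)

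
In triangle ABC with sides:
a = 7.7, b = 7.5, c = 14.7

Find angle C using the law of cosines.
cos(C) = (a² + b² - c²)/(2ab)
cos(C) = (7.7² + 7.5² - 14.7²)/(2·7.7·7.5) = -100.55/115.5 = -0.870563
C = arccos(-0.870563) = 150.5°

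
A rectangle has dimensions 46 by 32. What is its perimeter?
Perimeter = 2 * (length + width)
Perimeter = 2 * (46 + 32)
Perimeter = 2 * 78
Perimeter = 156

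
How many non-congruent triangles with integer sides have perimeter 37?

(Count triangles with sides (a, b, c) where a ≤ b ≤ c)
With a ≤ b ≤ c and a + b + c = 37, the triangle inequality a + b > c gives c < 37/2, so c ≤ 18.
Iterate a from 1 to ⌊p/3⌋ = 12; for each a, b ranges from a to ⌊(p−a)/2⌋ with c = p − a − b, keeping only c ≥ b.
Triples: (1, 18, 18), (2, 17, 18), (3, 16, 18), …
Count = 33 triangles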